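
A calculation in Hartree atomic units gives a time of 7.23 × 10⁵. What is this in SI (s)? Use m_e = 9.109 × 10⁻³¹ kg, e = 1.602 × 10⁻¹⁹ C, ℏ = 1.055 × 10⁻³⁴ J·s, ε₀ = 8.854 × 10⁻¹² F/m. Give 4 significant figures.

1.752 × 10⁻¹¹ s

One atomic unit of time: τ_au = (4πε₀)²ℏ³/(m_e e⁴) = 2.423 × 10⁻¹⁷ s.
7.23 × 10⁵ × 2.423 × 10⁻¹⁷ s = 1.752 × 10⁻¹¹ s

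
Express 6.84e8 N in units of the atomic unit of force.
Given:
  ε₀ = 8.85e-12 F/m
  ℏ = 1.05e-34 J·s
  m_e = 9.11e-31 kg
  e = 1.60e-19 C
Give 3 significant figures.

8.21e15

atomic unit of force: F_au = E_h/a₀ = m_e²e⁶/((4πε₀)³ℏ⁴) = 8.33e-8 N.
6.84e8 / 8.33e-8 = 8.21e15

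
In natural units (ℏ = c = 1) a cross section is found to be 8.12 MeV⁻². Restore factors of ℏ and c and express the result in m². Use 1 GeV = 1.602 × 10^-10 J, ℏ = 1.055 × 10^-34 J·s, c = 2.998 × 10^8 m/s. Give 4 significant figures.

Area is [L]² = [E]⁻²·(ℏc)²; restore (ℏc)².
1 GeV⁻² → (ℏc)² × (1 GeV in J)⁻² = 3.898 × 10^-32 m².
Convert the energy scale: 8.12 MeV⁻² = 8.12 × 10^6 GeV⁻².
Result: 8.12 × 10^6 × 3.898 × 10^-32 = 3.165 × 10^-25 m².

3.165 × 10^-25 m²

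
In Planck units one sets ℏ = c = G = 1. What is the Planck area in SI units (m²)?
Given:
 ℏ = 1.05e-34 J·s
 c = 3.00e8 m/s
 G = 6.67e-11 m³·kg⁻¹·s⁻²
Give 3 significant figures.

2.59e-70 m²

A_P = ℏG/c³
  = 7.00e-45 / 2.70e25
  = 2.59e-70 m²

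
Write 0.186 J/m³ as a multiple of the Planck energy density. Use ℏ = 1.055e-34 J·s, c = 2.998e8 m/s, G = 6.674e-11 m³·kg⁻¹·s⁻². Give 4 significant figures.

Planck energy density: u_P = c⁷/(ℏG²) = 4.632e113 J/m³.
0.186 / 4.632e113 = 4.015e-115

4.015e-115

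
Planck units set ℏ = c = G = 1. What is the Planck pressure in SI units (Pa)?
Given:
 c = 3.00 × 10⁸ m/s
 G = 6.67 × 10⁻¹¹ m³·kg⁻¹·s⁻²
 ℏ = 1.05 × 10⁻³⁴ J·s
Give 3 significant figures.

4.68 × 10¹¹³ Pa

From ℏ = c = G = 1 the pressure scale is p_P = c⁷/(ℏG²).
  = 2.19 × 10⁵⁹ / 4.67 × 10⁻⁵⁵
  = 4.68 × 10¹¹³ Pa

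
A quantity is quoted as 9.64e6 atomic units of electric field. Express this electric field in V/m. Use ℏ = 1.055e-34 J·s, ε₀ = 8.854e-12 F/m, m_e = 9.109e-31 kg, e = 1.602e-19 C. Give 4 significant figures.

One atomic unit of electric field: E_au = E_h/(e a₀) = m_e²e⁵/((4πε₀)³ℏ⁴) = 5.131e11 V/m.
9.64e6 × 5.131e11 V/m = 4.946e18 V/m

4.946e18 V/m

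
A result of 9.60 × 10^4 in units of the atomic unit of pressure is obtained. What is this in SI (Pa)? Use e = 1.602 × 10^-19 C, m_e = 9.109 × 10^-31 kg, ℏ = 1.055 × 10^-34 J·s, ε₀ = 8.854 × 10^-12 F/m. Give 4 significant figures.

2.812 × 10^18 Pa

One atomic unit of pressure: P_au = E_h/a₀³ = m_e⁴e¹⁰/((4πε₀)⁵ℏ⁸) = 2.929 × 10^13 Pa.
9.60 × 10^4 × 2.929 × 10^13 Pa = 2.812 × 10^18 Pa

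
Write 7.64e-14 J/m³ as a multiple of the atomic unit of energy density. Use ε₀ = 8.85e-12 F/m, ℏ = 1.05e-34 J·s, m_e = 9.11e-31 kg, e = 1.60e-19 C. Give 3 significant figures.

atomic unit of energy density: u_au = E_h/a₀³ = m_e⁴e¹⁰/((4πε₀)⁵ℏ⁸) = 3.01e13 J/m³.
7.64e-14 / 3.01e13 = 2.54e-27

2.54e-27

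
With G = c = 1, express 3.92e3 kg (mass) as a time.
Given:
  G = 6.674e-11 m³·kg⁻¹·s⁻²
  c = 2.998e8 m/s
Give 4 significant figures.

9.709e-33 s

Mass → time via G/c³.
3.92e3 kg × (G/c³) = 9.709e-33 s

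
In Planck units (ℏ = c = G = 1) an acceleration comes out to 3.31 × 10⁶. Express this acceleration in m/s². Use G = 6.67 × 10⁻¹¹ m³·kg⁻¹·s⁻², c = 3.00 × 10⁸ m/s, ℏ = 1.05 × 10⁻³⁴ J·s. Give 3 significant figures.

1.85 × 10⁵⁸ m/s²

One Planck acceleration: a_P = √(c⁷/(ℏG)) = 5.59 × 10⁵¹ m/s².
3.31 × 10⁶ × 5.59 × 10⁵¹ m/s² = 1.85 × 10⁵⁸ m/s²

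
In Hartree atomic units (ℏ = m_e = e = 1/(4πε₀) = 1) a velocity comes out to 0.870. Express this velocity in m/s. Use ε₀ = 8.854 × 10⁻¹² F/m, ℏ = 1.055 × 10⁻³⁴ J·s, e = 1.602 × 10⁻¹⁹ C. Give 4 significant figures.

1.902 × 10⁶ m/s

One atomic unit of velocity: v_au = e²/(4πε₀ℏ) = 2.186 × 10⁶ m/s.
0.870 × 2.186 × 10⁶ m/s = 1.902 × 10⁶ m/s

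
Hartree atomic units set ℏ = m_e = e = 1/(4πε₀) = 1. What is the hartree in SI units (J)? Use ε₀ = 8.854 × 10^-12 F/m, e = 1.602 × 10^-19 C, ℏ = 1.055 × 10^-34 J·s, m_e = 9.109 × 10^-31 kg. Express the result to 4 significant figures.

4.354 × 10^-18 J

The unique combination of the constants set to 1 with dimensions of energy is E_h = m_e e⁴/(4πε₀ℏ)².
  = 6.000 × 10^-106 / 1.378 × 10^-88
  = 4.354 × 10^-18 J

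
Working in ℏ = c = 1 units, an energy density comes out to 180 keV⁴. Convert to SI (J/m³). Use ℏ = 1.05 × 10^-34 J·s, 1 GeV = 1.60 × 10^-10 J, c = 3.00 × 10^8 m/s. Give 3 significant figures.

3.77 × 10^15 J/m³

[E]/[L]³ = [E]⁴/(ℏc)³; restore (ℏc)⁻³.
1 GeV⁴ → 1/(ℏc)³ × (1 GeV in J)⁴ = 2.10 × 10^37 J/m³.
Convert the energy scale: 180 keV⁴ = 1.80 × 10^-22 GeV⁴.
Result: 1.80 × 10^-22 × 2.10 × 10^37 = 3.77 × 10^15 J/m³.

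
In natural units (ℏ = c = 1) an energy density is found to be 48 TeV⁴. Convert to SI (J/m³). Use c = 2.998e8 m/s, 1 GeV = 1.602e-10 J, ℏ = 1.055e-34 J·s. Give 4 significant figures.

[E]/[L]³ = [E]⁴/(ℏc)³; restore (ℏc)⁻³.
1 GeV⁴ → 1/(ℏc)³ × (1 GeV in J)⁴ = 2.082e37 J/m³.
Convert the energy scale: 48 TeV⁴ = 4.80e13 GeV⁴.
Result: 4.80e13 × 2.082e37 = 9.992e50 J/m³.

9.992e50 J/m³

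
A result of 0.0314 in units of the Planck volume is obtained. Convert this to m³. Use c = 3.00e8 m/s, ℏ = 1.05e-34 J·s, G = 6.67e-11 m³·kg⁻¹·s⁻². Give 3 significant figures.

One Planck volume: V_P = (ℏG/c³)^(3/2) = 4.18e-105 m³.
0.0314 × 4.18e-105 m³ = 1.31e-106 m³

1.31e-106 m³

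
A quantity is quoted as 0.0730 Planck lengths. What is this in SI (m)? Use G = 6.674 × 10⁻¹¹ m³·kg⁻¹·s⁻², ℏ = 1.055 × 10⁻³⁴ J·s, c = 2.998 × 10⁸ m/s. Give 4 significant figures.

1.180 × 10⁻³⁶ m

One Planck length: ℓ_P = √(ℏG/c³) = 1.616 × 10⁻³⁵ m.
0.0730 × 1.616 × 10⁻³⁵ m = 1.180 × 10⁻³⁶ m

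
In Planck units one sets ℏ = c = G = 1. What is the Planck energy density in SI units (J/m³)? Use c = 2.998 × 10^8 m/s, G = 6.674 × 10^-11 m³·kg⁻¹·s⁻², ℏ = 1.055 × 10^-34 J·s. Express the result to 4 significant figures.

4.632 × 10^113 J/m³

u_P = c⁷/(ℏG²)
  = 2.177 × 10^59 / 4.699 × 10^-55
  = 4.632 × 10^113 J/m³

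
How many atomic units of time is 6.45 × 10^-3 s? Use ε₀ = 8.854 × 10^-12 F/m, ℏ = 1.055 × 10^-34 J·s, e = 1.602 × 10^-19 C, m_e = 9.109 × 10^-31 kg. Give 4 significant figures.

atomic unit of time: τ_au = (4πε₀)²ℏ³/(m_e e⁴) = 2.423 × 10^-17 s.
6.45 × 10^-3 / 2.423 × 10^-17 = 2.662 × 10^14

2.662 × 10^14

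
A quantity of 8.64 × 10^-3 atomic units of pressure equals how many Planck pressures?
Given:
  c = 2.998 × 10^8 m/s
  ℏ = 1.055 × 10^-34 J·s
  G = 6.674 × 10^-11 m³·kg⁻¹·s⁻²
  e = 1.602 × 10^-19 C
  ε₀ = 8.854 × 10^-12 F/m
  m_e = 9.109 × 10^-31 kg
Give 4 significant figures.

5.463 × 10^-103

atomic unit of pressure: P_au = E_h/a₀³ = m_e⁴e¹⁰/((4πε₀)⁵ℏ⁸) = 2.929 × 10^13 Pa
Planck pressure: p_P = c⁷/(ℏG²) = 4.632 × 10^113 Pa
8.64 × 10^-3 × 2.929 × 10^13 / 4.632 × 10^113 = 5.463 × 10^-103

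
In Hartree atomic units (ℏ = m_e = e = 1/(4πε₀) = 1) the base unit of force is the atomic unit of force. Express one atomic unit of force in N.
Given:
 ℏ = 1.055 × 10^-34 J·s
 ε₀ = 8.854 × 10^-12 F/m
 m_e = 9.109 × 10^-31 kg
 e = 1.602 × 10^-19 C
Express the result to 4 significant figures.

F_au = E_h/a₀ = m_e²e⁶/((4πε₀)³ℏ⁴)
E_h = 4.354 × 10^-18 J
a₀ = 5.297 × 10^-11 m
E_h/a₀ = 8.220 × 10^-8 N

8.220 × 10^-8 N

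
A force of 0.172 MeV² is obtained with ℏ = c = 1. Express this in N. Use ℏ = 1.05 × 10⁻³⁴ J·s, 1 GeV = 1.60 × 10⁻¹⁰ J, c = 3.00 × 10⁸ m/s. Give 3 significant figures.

0.140 N

Force is [E]/[L] = [E]²/(ℏc); restore (ℏc)⁻¹.
1 GeV² → 1/(ℏc) × (1 GeV in J)² = 8.13 × 10⁵ N.
Convert the energy scale: 0.172 MeV² = 1.72 × 10⁻⁷ GeV².
Result: 1.72 × 10⁻⁷ × 8.13 × 10⁵ = 0.140 N.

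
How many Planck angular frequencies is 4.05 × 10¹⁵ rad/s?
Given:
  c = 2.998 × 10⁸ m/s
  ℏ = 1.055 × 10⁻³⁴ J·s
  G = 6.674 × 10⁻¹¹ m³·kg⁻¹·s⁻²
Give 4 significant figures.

Planck angular frequency: ω_P = √(c⁵/(ℏG)) = 1.855 × 10⁴³ rad/s.
4.05 × 10¹⁵ / 1.855 × 10⁴³ = 2.184 × 10⁻²⁸

2.184 × 10⁻²⁸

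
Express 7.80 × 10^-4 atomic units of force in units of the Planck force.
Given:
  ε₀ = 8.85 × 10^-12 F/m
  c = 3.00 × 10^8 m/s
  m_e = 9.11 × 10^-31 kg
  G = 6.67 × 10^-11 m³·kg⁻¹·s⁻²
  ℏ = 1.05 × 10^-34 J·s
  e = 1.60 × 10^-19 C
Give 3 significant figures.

atomic unit of force: F_au = E_h/a₀ = m_e²e⁶/((4πε₀)³ℏ⁴) = 8.33 × 10^-8 N
Planck force: F_P = c⁴/G = 1.21 × 10^44 N
7.80 × 10^-4 × 8.33 × 10^-8 / 1.21 × 10^44 = 5.35 × 10^-55

5.35 × 10^-55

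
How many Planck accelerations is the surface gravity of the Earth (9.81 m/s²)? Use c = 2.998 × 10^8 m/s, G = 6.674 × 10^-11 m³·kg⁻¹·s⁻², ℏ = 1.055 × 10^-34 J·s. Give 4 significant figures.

Planck acceleration: a_P = √(c⁷/(ℏG)) = 5.560 × 10^51 m/s².
9.81 / 5.560 × 10^51 = 1.764 × 10^-51

1.764 × 10^-51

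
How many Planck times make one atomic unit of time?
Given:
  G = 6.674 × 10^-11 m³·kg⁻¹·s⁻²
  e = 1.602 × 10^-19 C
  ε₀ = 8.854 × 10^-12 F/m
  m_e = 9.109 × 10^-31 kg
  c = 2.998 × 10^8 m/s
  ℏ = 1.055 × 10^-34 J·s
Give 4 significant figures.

atomic unit of time: τ_au = (4πε₀)²ℏ³/(m_e e⁴) = 2.423 × 10^-17 s
Planck time: t_P = √(ℏG/c⁵) = 5.392 × 10^-44 s
ratio = 2.423 × 10^-17 / 5.392 × 10^-44 = 4.494 × 10^26

4.494 × 10^26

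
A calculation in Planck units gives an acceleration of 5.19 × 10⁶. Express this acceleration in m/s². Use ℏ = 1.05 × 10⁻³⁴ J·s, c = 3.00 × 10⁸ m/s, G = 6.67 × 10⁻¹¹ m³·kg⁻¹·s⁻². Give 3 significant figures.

2.90 × 10⁵⁸ m/s²

One Planck acceleration: a_P = √(c⁷/(ℏG)) = 5.59 × 10⁵¹ m/s².
5.19 × 10⁶ × 5.59 × 10⁵¹ m/s² = 2.90 × 10⁵⁸ m/s²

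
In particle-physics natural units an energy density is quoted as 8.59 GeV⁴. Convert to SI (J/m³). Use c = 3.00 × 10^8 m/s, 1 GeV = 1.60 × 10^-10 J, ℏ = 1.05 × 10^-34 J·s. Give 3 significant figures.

1.80 × 10^38 J/m³

[E]/[L]³ = [E]⁴/(ℏc)³; restore (ℏc)⁻³.
1 GeV⁴ → 1/(ℏc)³ × (1 GeV in J)⁴ = 2.10 × 10^37 J/m³.
Result: 8.59 × 2.10 × 10^37 = 1.80 × 10^38 J/m³.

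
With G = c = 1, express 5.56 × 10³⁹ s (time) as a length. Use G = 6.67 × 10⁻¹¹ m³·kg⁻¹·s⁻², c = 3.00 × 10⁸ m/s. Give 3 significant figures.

Time → length via c.
5.56 × 10³⁹ s × (c) = 1.67 × 10⁴⁸ m

1.67 × 10⁴⁸ m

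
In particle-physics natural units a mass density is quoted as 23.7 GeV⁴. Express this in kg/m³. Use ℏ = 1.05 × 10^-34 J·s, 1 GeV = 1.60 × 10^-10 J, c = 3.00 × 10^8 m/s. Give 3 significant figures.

5.52 × 10^21 kg/m³

Mass density is [E]/(c²[L]³) = [E]⁴/(ℏ³c⁵).
1 GeV⁴ → 1/(ℏ³c⁵) × (1 GeV in J)⁴ = 2.33 × 10^20 kg/m³.
Result: 23.7 × 2.33 × 10^20 = 5.52 × 10^21 kg/m³.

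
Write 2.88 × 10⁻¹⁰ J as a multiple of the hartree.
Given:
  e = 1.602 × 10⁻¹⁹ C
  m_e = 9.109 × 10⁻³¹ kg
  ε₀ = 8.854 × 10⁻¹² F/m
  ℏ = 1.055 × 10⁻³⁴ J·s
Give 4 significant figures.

6.614 × 10⁷

hartree: E_h = m_e e⁴/(4πε₀ℏ)² = 4.354 × 10⁻¹⁸ J.
2.88 × 10⁻¹⁰ / 4.354 × 10⁻¹⁸ = 6.614 × 10⁷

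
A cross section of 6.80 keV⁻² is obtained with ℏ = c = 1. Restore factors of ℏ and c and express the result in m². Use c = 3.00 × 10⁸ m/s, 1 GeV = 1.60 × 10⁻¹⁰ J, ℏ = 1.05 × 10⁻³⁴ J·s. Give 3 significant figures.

Area is [L]² = [E]⁻²·(ℏc)²; restore (ℏc)².
1 GeV⁻² → (ℏc)² × (1 GeV in J)⁻² = 3.88 × 10⁻³² m².
Convert the energy scale: 6.80 keV⁻² = 6.80 × 10¹² GeV⁻².
Result: 6.80 × 10¹² × 3.88 × 10⁻³² = 2.64 × 10⁻¹⁹ m².

2.64 × 10⁻¹⁹ m²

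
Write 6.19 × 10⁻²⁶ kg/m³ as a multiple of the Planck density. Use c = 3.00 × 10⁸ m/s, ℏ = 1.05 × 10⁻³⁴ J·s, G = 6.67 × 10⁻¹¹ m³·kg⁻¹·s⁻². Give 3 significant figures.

1.19 × 10⁻¹²²

Planck density: ρ_P = c⁵/(ℏG²) = 5.20 × 10⁹⁶ kg/m³.
6.19 × 10⁻²⁶ / 5.20 × 10⁹⁶ = 1.19 × 10⁻¹²²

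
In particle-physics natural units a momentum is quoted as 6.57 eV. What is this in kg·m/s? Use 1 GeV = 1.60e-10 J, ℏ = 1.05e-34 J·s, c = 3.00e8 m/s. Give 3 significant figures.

3.50e-27 kg·m/s

Momentum is [E]/c; divide by c.
1 GeV → 1/c × (1 GeV in J) = 5.33e-19 kg·m/s.
Convert the energy scale: 6.57 eV = 6.57e-9 GeV.
Result: 6.57e-9 × 5.33e-19 = 3.50e-27 kg·m/s.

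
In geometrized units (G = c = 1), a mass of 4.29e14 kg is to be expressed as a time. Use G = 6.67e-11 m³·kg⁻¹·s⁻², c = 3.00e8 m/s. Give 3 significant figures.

Mass → time via G/c³.
4.29e14 kg × (G/c³) = 1.06e-21 s

1.06e-21 s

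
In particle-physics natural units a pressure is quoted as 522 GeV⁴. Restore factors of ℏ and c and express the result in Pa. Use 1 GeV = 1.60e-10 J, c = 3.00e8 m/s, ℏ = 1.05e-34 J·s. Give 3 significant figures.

Pressure is [E]/[L]³ = [E]⁴/(ℏc)³.
1 GeV⁴ → 1/(ℏc)³ × (1 GeV in J)⁴ = 2.10e37 Pa.
Result: 522 × 2.10e37 = 1.09e40 Pa.

1.09e40 Pa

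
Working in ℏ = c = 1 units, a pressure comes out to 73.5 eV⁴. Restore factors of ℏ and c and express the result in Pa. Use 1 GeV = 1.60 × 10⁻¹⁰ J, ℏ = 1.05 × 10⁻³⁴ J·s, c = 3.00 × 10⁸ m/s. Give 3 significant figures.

Pressure is [E]/[L]³ = [E]⁴/(ℏc)³.
1 GeV⁴ → 1/(ℏc)³ × (1 GeV in J)⁴ = 2.10 × 10³⁷ Pa.
Convert the energy scale: 73.5 eV⁴ = 7.35 × 10⁻³⁵ GeV⁴.
Result: 7.35 × 10⁻³⁵ × 2.10 × 10³⁷ = 1.54 × 10³ Pa.

1.54 × 10³ Pa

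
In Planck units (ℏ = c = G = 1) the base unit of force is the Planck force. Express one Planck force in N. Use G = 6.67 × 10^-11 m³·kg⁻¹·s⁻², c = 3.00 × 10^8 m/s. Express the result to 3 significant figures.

1.21 × 10^44 N

F_P = c⁴/G
  = 8.10 × 10^33 / 6.67 × 10^-11
  = 1.21 × 10^44 N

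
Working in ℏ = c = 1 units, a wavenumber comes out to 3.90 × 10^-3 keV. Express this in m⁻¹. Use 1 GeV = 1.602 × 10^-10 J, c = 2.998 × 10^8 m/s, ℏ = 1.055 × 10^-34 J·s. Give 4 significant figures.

1.975 × 10^7 m⁻¹

Inverse length is [E]/(ℏc).
1 GeV → 1/(ℏc) × (1 GeV in J) = 5.065 × 10^15 m⁻¹.
Convert the energy scale: 3.90 × 10^-3 keV = 3.90 × 10^-9 GeV.
Result: 3.90 × 10^-9 × 5.065 × 10^15 = 1.975 × 10^7 m⁻¹.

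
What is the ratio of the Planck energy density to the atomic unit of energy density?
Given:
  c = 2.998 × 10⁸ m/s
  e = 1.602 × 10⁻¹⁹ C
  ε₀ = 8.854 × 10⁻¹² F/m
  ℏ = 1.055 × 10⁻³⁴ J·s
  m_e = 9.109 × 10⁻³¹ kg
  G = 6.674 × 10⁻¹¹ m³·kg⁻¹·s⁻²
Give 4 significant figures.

1.581 × 10¹⁰⁰

Planck energy density: u_P = c⁷/(ℏG²) = 4.632 × 10¹¹³ J/m³
atomic unit of energy density: u_au = E_h/a₀³ = m_e⁴e¹⁰/((4πε₀)⁵ℏ⁸) = 2.929 × 10¹³ J/m³
ratio = 4.632 × 10¹¹³ / 2.929 × 10¹³ = 1.581 × 10¹⁰⁰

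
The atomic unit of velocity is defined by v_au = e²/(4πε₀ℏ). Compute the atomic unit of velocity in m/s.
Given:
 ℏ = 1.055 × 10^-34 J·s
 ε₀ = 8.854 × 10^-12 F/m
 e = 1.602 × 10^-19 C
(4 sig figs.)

2.186 × 10^6 m/s

v_au = e²/(4πε₀ℏ)
  = 2.566 × 10^-38 / 1.174 × 10^-44
  = 2.186 × 10^6 m/s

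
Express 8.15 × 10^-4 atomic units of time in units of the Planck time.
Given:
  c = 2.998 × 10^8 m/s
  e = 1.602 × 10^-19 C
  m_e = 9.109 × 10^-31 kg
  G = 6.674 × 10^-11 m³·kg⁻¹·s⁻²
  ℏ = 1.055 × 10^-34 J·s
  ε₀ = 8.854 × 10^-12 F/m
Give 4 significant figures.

3.662 × 10^23

atomic unit of time: τ_au = (4πε₀)²ℏ³/(m_e e⁴) = 2.423 × 10^-17 s
Planck time: t_P = √(ℏG/c⁵) = 5.392 × 10^-44 s
8.15 × 10^-4 × 2.423 × 10^-17 / 5.392 × 10^-44 = 3.662 × 10^23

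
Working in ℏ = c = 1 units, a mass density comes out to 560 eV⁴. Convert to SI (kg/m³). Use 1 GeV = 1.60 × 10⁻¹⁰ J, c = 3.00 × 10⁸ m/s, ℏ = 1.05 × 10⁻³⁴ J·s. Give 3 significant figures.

Mass density is [E]/(c²[L]³) = [E]⁴/(ℏ³c⁵).
1 GeV⁴ → 1/(ℏ³c⁵) × (1 GeV in J)⁴ = 2.33 × 10²⁰ kg/m³.
Convert the energy scale: 560 eV⁴ = 5.60 × 10⁻³⁴ GeV⁴.
Result: 5.60 × 10⁻³⁴ × 2.33 × 10²⁰ = 1.30 × 10⁻¹³ kg/m³.

1.30 × 10⁻¹³ kg/m³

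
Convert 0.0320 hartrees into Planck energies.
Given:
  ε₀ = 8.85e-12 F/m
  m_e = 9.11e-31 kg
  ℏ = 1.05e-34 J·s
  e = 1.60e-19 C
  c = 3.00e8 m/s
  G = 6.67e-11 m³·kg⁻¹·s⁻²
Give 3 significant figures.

hartree: E_h = m_e e⁴/(4πε₀ℏ)² = 4.38e-18 J
Planck energy: E_P = √(ℏc⁵/G) = 1.96e9 J
0.0320 × 4.38e-18 / 1.96e9 = 7.16e-29

7.16e-29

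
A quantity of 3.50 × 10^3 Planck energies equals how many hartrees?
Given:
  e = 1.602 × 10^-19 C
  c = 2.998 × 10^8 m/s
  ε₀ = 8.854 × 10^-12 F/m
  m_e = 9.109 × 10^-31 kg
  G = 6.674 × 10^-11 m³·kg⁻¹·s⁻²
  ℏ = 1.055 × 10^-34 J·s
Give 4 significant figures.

Planck energy: E_P = √(ℏc⁵/G) = 1.957 × 10^9 J
hartree: E_h = m_e e⁴/(4πε₀ℏ)² = 4.354 × 10^-18 J
3.50 × 10^3 × 1.957 × 10^9 / 4.354 × 10^-18 = 1.573 × 10^30

1.573 × 10^30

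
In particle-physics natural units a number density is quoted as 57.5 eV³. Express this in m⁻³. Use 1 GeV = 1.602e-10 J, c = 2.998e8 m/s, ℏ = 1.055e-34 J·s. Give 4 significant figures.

7.471e21 m⁻³

Number density is [L]⁻³ = [E]³/(ℏc)³.
1 GeV³ → 1/(ℏc)³ × (1 GeV in J)³ = 1.299e47 m⁻³.
Convert the energy scale: 57.5 eV³ = 5.75e-26 GeV³.
Result: 5.75e-26 × 1.299e47 = 7.471e21 m⁻³.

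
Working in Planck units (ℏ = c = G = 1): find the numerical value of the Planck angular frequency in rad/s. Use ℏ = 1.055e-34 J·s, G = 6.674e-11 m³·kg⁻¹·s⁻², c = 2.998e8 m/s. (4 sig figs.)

The unique combination of the constants set to 1 with dimensions of angular frequency is ω_P = √(c⁵/(ℏG)).
  = √(3.440e86)
  = 1.855e43 rad/s

1.855e43 rad/s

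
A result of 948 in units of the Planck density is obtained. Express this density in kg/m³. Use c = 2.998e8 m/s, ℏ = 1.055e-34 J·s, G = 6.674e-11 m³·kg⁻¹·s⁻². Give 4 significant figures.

4.886e99 kg/m³

One Planck density: ρ_P = c⁵/(ℏG²) = 5.154e96 kg/m³.
948 × 5.154e96 kg/m³ = 4.886e99 kg/m³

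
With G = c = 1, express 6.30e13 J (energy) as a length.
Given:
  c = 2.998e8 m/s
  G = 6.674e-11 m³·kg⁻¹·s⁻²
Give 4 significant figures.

Energy → length via G/c⁴.
6.30e13 J × (G/c⁴) = 5.205e-31 m

5.205e-31 m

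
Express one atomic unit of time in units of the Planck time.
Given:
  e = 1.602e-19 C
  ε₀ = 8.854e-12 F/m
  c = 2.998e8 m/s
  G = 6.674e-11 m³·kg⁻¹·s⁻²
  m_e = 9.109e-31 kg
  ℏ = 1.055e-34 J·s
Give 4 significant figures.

4.494e26

atomic unit of time: τ_au = (4πε₀)²ℏ³/(m_e e⁴) = 2.423e-17 s
Planck time: t_P = √(ℏG/c⁵) = 5.392e-44 s
ratio = 2.423e-17 / 5.392e-44 = 4.494e26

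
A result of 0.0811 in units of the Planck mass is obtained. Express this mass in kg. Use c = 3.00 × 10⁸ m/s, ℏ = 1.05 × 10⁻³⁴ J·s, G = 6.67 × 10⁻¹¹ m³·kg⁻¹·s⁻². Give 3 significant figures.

One Planck mass: m_P = √(ℏc/G) = 2.17 × 10⁻⁸ kg.
0.0811 × 2.17 × 10⁻⁸ kg = 1.76 × 10⁻⁹ kg

1.76 × 10⁻⁹ kg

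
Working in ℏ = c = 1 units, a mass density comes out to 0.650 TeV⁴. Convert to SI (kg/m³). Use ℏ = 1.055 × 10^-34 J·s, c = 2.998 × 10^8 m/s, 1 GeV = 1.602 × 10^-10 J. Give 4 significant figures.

Mass density is [E]/(c²[L]³) = [E]⁴/(ℏ³c⁵).
1 GeV⁴ → 1/(ℏ³c⁵) × (1 GeV in J)⁴ = 2.316 × 10^20 kg/m³.
Convert the energy scale: 0.650 TeV⁴ = 6.50 × 10^11 GeV⁴.
Result: 6.50 × 10^11 × 2.316 × 10^20 = 1.505 × 10^32 kg/m³.

1.505 × 10^32 kg/m³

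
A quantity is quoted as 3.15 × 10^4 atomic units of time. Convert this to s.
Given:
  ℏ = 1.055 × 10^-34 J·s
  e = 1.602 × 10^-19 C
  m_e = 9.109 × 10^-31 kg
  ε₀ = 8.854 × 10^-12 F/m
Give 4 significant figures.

One atomic unit of time: τ_au = (4πε₀)²ℏ³/(m_e e⁴) = 2.423 × 10^-17 s.
3.15 × 10^4 × 2.423 × 10^-17 s = 7.632 × 10^-13 s

7.632 × 10^-13 s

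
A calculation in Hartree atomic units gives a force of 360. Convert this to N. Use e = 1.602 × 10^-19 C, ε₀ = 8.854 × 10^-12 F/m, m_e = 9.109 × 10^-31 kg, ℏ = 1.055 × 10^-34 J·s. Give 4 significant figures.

2.959 × 10^-5 N

One atomic unit of force: F_au = E_h/a₀ = m_e²e⁶/((4πε₀)³ℏ⁴) = 8.220 × 10^-8 N.
360 × 8.220 × 10^-8 N = 2.959 × 10^-5 N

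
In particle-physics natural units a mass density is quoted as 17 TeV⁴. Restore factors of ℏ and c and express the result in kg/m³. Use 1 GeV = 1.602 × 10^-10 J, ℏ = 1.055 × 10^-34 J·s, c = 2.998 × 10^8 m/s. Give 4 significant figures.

Mass density is [E]/(c²[L]³) = [E]⁴/(ℏ³c⁵).
1 GeV⁴ → 1/(ℏ³c⁵) × (1 GeV in J)⁴ = 2.316 × 10^20 kg/m³.
Convert the energy scale: 17 TeV⁴ = 1.70 × 10^13 GeV⁴.
Result: 1.70 × 10^13 × 2.316 × 10^20 = 3.937 × 10^33 kg/m³.

3.937 × 10^33 kg/m³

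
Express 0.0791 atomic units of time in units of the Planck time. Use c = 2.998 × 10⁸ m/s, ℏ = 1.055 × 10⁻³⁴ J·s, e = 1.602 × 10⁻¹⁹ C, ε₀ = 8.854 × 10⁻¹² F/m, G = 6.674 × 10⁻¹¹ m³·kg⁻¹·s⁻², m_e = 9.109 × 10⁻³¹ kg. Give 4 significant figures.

atomic unit of time: τ_au = (4πε₀)²ℏ³/(m_e e⁴) = 2.423 × 10⁻¹⁷ s
Planck time: t_P = √(ℏG/c⁵) = 5.392 × 10⁻⁴⁴ s
0.0791 × 2.423 × 10⁻¹⁷ / 5.392 × 10⁻⁴⁴ = 3.554 × 10²⁵

3.554 × 10²⁵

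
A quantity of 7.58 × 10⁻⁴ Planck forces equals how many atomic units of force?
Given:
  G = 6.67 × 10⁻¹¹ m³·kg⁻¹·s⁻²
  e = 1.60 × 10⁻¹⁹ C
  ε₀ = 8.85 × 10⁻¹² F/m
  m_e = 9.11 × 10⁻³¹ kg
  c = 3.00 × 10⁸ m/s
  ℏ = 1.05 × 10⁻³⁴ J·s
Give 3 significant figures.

Planck force: F_P = c⁴/G = 1.21 × 10⁴⁴ N
atomic unit of force: F_au = E_h/a₀ = m_e²e⁶/((4πε₀)³ℏ⁴) = 8.33 × 10⁻⁸ N
7.58 × 10⁻⁴ × 1.21 × 10⁴⁴ / 8.33 × 10⁻⁸ = 1.11 × 10⁴⁸

1.11 × 10⁴⁸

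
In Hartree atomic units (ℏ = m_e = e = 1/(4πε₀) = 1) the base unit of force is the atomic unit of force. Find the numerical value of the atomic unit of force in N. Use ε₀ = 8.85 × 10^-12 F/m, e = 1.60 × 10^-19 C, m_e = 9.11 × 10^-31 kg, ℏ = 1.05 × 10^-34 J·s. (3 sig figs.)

F_au = E_h/a₀ = m_e²e⁶/((4πε₀)³ℏ⁴)
E_h = 4.38 × 10^-18 J
a₀ = 5.26 × 10^-11 m
E_h/a₀ = 8.33 × 10^-8 N

8.33 × 10^-8 N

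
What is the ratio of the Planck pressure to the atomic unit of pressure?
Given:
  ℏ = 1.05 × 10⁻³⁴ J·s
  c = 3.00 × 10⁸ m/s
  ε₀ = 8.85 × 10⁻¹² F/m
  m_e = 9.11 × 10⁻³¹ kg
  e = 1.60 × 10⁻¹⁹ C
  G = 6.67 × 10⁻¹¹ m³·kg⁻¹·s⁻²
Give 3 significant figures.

Planck pressure: p_P = c⁷/(ℏG²) = 4.68 × 10¹¹³ Pa
atomic unit of pressure: P_au = E_h/a₀³ = m_e⁴e¹⁰/((4πε₀)⁵ℏ⁸) = 3.01 × 10¹³ Pa
ratio = 4.68 × 10¹¹³ / 3.01 × 10¹³ = 1.55 × 10¹⁰⁰

1.55 × 10¹⁰⁰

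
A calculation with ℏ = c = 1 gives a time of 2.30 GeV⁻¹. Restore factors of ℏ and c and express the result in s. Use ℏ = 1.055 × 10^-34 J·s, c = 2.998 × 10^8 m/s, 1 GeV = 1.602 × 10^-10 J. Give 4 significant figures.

A time is [E]⁻¹ in ℏ=c=1; restore one factor of ℏ.
1 GeV⁻¹ → ℏ × (1 GeV in J)⁻¹ = 6.586 × 10^-25 s.
Result: 2.30 × 6.586 × 10^-25 = 1.515 × 10^-24 s.

1.515 × 10^-24 s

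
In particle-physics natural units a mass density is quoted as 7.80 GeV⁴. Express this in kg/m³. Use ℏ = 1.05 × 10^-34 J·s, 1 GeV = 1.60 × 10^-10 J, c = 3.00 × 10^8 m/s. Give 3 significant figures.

Mass density is [E]/(c²[L]³) = [E]⁴/(ℏ³c⁵).
1 GeV⁴ → 1/(ℏ³c⁵) × (1 GeV in J)⁴ = 2.33 × 10^20 kg/m³.
Result: 7.80 × 2.33 × 10^20 = 1.82 × 10^21 kg/m³.

1.82 × 10^21 kg/m³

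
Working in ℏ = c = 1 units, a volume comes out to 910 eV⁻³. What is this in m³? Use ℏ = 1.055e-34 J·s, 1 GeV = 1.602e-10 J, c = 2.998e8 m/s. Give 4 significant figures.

Volume is [L]³ = [E]⁻³·(ℏc)³.
1 GeV⁻³ → (ℏc)³ × (1 GeV in J)⁻³ = 7.696e-48 m³.
Convert the energy scale: 910 eV⁻³ = 9.10e29 GeV⁻³.
Result: 9.10e29 × 7.696e-48 = 7.003e-18 m³.

7.003e-18 m³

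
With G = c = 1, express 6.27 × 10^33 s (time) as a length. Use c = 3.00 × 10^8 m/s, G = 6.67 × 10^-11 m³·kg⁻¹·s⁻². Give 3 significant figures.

1.88 × 10^42 m

Time → length via c.
6.27 × 10^33 s × (c) = 1.88 × 10^42 m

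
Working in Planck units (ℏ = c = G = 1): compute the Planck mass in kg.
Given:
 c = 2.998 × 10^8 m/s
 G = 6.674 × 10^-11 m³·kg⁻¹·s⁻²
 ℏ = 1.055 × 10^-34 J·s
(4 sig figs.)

2.177 × 10^-8 kg

From ℏ = c = G = 1 the mass scale is m_P = √(ℏc/G).
  = √(4.739 × 10^-16)
  = 2.177 × 10^-8 kg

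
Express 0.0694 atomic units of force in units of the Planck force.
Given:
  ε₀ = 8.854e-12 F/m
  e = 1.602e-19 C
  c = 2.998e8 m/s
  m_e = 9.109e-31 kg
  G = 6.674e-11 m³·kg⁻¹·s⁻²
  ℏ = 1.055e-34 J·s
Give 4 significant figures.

4.713e-53

atomic unit of force: F_au = E_h/a₀ = m_e²e⁶/((4πε₀)³ℏ⁴) = 8.220e-8 N
Planck force: F_P = c⁴/G = 1.210e44 N
0.0694 × 8.220e-8 / 1.210e44 = 4.713e-53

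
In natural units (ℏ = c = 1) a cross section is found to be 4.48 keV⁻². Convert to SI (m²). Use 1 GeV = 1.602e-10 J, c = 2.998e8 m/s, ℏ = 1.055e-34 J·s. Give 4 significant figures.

Area is [L]² = [E]⁻²·(ℏc)²; restore (ℏc)².
1 GeV⁻² → (ℏc)² × (1 GeV in J)⁻² = 3.898e-32 m².
Convert the energy scale: 4.48 keV⁻² = 4.48e12 GeV⁻².
Result: 4.48e12 × 3.898e-32 = 1.746e-19 m².

1.746e-19 m²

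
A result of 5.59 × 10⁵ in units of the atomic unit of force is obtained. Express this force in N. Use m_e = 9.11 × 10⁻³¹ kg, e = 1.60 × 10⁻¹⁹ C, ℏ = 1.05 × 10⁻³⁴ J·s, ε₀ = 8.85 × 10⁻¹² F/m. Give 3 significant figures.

One atomic unit of force: F_au = E_h/a₀ = m_e²e⁶/((4πε₀)³ℏ⁴) = 8.33 × 10⁻⁸ N.
5.59 × 10⁵ × 8.33 × 10⁻⁸ N = 0.0466 N

0.0466 N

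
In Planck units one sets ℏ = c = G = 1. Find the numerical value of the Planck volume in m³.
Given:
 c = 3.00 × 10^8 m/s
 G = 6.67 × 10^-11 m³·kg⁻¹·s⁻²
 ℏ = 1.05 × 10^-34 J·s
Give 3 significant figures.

4.18 × 10^-105 m³

V_P = (ℏG/c³)^(3/2)
  = √(1.75 × 10^-209)
  = 4.18 × 10^-105 m³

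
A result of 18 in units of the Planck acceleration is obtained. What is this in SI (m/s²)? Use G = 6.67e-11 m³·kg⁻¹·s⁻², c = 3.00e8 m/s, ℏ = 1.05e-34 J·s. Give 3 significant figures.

One Planck acceleration: a_P = √(c⁷/(ℏG)) = 5.59e51 m/s².
18 × 5.59e51 m/s² = 1.01e53 m/s²

1.01e53 m/s²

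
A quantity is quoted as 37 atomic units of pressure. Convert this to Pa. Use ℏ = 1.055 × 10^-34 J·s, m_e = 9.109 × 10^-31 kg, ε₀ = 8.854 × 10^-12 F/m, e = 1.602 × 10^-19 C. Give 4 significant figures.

One atomic unit of pressure: P_au = E_h/a₀³ = m_e⁴e¹⁰/((4πε₀)⁵ℏ⁸) = 2.929 × 10^13 Pa.
37 × 2.929 × 10^13 Pa = 1.084 × 10^15 Pa

1.084 × 10^15 Pa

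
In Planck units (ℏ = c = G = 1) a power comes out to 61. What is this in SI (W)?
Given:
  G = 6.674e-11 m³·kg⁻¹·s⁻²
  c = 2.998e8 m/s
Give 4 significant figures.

One Planck power: P_P = c⁵/G = 3.629e52 W.
61 × 3.629e52 W = 2.214e54 W

2.214e54 W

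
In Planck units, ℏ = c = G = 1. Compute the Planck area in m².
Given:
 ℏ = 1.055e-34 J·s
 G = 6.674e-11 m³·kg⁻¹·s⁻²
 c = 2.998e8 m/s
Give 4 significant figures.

From ℏ = c = G = 1 the area scale is A_P = ℏG/c³.
  = 7.041e-45 / 2.695e25
  = 2.613e-70 m²

2.613e-70 m²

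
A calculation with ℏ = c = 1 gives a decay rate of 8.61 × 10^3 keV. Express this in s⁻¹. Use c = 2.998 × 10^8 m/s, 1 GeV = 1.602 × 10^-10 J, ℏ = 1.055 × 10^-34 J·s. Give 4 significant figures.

1.307 × 10^22 s⁻¹

A rate is [E]/ℏ; divide by ℏ.
1 GeV → 1/ℏ × (1 GeV in J) = 1.518 × 10^24 s⁻¹.
Convert the energy scale: 8.61 × 10^3 keV = 8.61 × 10^-3 GeV.
Result: 8.61 × 10^-3 × 1.518 × 10^24 = 1.307 × 10^22 s⁻¹.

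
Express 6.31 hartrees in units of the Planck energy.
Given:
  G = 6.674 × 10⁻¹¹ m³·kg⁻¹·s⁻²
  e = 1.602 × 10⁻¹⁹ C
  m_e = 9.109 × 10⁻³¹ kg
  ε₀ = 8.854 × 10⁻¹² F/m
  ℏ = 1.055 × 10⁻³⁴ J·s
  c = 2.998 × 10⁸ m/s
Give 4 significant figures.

1.404 × 10⁻²⁶

hartree: E_h = m_e e⁴/(4πε₀ℏ)² = 4.354 × 10⁻¹⁸ J
Planck energy: E_P = √(ℏc⁵/G) = 1.957 × 10⁹ J
6.31 × 4.354 × 10⁻¹⁸ / 1.957 × 10⁹ = 1.404 × 10⁻²⁶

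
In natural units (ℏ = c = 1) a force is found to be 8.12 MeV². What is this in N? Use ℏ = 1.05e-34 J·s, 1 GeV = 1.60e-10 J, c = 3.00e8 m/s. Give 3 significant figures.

Force is [E]/[L] = [E]²/(ℏc); restore (ℏc)⁻¹.
1 GeV² → 1/(ℏc) × (1 GeV in J)² = 8.13e5 N.
Convert the energy scale: 8.12 MeV² = 8.12e-6 GeV².
Result: 8.12e-6 × 8.13e5 = 6.60 N.

6.60 N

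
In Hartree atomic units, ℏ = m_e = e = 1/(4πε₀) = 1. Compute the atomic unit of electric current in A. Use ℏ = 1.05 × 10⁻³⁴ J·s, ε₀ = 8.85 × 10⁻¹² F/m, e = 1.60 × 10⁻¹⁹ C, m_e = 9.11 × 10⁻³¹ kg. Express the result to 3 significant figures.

6.67 × 10⁻³ A

Dimensional analysis gives I_au = e E_h/ℏ = m_e e⁵/((4πε₀)²ℏ³).
E_h = 4.38 × 10⁻¹⁸ J
e·E_h/ℏ = 6.67 × 10⁻³ A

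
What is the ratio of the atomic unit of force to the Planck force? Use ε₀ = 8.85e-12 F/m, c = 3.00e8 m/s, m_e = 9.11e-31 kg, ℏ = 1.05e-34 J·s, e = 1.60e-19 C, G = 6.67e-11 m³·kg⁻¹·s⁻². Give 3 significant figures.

6.86e-52

atomic unit of force: F_au = E_h/a₀ = m_e²e⁶/((4πε₀)³ℏ⁴) = 8.33e-8 N
Planck force: F_P = c⁴/G = 1.21e44 N
ratio = 8.33e-8 / 1.21e44 = 6.86e-52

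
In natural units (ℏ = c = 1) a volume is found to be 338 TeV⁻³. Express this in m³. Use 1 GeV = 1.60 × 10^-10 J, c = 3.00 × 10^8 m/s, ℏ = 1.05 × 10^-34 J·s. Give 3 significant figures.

Volume is [L]³ = [E]⁻³·(ℏc)³.
1 GeV⁻³ → (ℏc)³ × (1 GeV in J)⁻³ = 7.63 × 10^-48 m³.
Convert the energy scale: 338 TeV⁻³ = 3.38 × 10^-7 GeV⁻³.
Result: 3.38 × 10^-7 × 7.63 × 10^-48 = 2.58 × 10^-54 m³.

2.58 × 10^-54 m³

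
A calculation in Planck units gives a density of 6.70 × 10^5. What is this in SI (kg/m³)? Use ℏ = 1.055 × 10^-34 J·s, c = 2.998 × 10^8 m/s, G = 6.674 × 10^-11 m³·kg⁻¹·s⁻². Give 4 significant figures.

3.453 × 10^102 kg/m³

One Planck density: ρ_P = c⁵/(ℏG²) = 5.154 × 10^96 kg/m³.
6.70 × 10^5 × 5.154 × 10^96 kg/m³ = 3.453 × 10^102 kg/m³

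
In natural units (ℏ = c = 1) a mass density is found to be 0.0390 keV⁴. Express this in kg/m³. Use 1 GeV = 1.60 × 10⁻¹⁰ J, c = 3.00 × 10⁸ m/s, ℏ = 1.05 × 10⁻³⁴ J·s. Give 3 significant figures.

9.09 × 10⁻⁶ kg/m³

Mass density is [E]/(c²[L]³) = [E]⁴/(ℏ³c⁵).
1 GeV⁴ → 1/(ℏ³c⁵) × (1 GeV in J)⁴ = 2.33 × 10²⁰ kg/m³.
Convert the energy scale: 0.0390 keV⁴ = 3.90 × 10⁻²⁶ GeV⁴.
Result: 3.90 × 10⁻²⁶ × 2.33 × 10²⁰ = 9.09 × 10⁻⁶ kg/m³.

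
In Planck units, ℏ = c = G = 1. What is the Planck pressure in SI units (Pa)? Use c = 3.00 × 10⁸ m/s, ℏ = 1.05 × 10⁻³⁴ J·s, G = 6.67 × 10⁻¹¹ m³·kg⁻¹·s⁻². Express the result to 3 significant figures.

4.68 × 10¹¹³ Pa

From ℏ = c = G = 1 the pressure scale is p_P = c⁷/(ℏG²).
  = 2.19 × 10⁵⁹ / 4.67 × 10⁻⁵⁵
  = 4.68 × 10¹¹³ Pa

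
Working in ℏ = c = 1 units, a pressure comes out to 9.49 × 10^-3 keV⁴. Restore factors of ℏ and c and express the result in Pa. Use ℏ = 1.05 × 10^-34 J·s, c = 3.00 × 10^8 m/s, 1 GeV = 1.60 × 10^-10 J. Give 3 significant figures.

Pressure is [E]/[L]³ = [E]⁴/(ℏc)³.
1 GeV⁴ → 1/(ℏc)³ × (1 GeV in J)⁴ = 2.10 × 10^37 Pa.
Convert the energy scale: 9.49 × 10^-3 keV⁴ = 9.49 × 10^-27 GeV⁴.
Result: 9.49 × 10^-27 × 2.10 × 10^37 = 1.99 × 10^11 Pa.

1.99 × 10^11 Pa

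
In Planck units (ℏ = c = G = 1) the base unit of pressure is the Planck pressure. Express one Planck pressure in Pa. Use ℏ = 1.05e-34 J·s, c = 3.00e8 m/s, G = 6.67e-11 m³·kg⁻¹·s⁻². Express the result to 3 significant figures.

4.68e113 Pa

p_P = c⁷/(ℏG²)
  = 2.19e59 / 4.67e-55
  = 4.68e113 Pa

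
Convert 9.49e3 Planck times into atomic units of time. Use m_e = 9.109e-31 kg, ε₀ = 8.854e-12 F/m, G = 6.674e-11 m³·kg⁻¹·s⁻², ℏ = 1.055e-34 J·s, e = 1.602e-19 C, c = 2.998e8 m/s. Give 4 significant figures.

Planck time: t_P = √(ℏG/c⁵) = 5.392e-44 s
atomic unit of time: τ_au = (4πε₀)²ℏ³/(m_e e⁴) = 2.423e-17 s
9.49e3 × 5.392e-44 / 2.423e-17 = 2.112e-23

2.112e-23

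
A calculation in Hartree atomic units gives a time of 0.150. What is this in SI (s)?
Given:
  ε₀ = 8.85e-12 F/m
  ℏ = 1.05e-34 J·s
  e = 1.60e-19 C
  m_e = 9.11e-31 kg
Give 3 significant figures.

3.60e-18 s

One atomic unit of time: τ_au = (4πε₀)²ℏ³/(m_e e⁴) = 2.40e-17 s.
0.150 × 2.40e-17 s = 3.60e-18 s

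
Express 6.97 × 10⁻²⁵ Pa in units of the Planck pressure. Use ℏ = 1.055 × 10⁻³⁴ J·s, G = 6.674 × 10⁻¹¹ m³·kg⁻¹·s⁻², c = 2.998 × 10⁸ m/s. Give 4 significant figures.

Planck pressure: p_P = c⁷/(ℏG²) = 4.632 × 10¹¹³ Pa.
6.97 × 10⁻²⁵ / 4.632 × 10¹¹³ = 1.505 × 10⁻¹³⁸

1.505 × 10⁻¹³⁸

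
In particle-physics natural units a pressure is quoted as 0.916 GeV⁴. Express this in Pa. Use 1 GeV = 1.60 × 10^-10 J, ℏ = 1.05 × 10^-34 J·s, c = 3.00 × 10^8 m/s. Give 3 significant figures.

Pressure is [E]/[L]³ = [E]⁴/(ℏc)³.
1 GeV⁴ → 1/(ℏc)³ × (1 GeV in J)⁴ = 2.10 × 10^37 Pa.
Result: 0.916 × 2.10 × 10^37 = 1.92 × 10^37 Pa.

1.92 × 10^37 Pa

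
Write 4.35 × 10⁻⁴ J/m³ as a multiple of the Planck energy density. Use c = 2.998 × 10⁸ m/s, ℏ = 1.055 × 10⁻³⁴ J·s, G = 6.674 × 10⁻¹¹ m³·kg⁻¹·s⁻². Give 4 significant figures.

Planck energy density: u_P = c⁷/(ℏG²) = 4.632 × 10¹¹³ J/m³.
4.35 × 10⁻⁴ / 4.632 × 10¹¹³ = 9.391 × 10⁻¹¹⁸

9.391 × 10⁻¹¹⁸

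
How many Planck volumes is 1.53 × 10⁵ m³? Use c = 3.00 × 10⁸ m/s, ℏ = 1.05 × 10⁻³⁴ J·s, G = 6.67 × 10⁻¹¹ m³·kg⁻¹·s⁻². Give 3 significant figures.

Planck volume: V_P = (ℏG/c³)^(3/2) = 4.18 × 10⁻¹⁰⁵ m³.
1.53 × 10⁵ / 4.18 × 10⁻¹⁰⁵ = 3.66 × 10¹⁰⁹

3.66 × 10¹⁰⁹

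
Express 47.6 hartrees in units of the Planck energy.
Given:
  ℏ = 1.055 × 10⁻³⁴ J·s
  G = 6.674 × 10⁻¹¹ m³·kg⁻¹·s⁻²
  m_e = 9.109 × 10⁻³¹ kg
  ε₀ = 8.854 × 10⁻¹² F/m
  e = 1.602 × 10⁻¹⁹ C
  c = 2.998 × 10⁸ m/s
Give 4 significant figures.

1.059 × 10⁻²⁵

hartree: E_h = m_e e⁴/(4πε₀ℏ)² = 4.354 × 10⁻¹⁸ J
Planck energy: E_P = √(ℏc⁵/G) = 1.957 × 10⁹ J
47.6 × 4.354 × 10⁻¹⁸ / 1.957 × 10⁹ = 1.059 × 10⁻²⁵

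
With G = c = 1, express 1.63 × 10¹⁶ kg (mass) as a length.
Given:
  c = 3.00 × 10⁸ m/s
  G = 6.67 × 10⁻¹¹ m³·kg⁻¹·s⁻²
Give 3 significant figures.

In G = c = 1 units mass has dimensions of length; the conversion factor is G/c².
1.63 × 10¹⁶ kg × (G/c²) = 1.21 × 10⁻¹¹ m

1.21 × 10⁻¹¹ m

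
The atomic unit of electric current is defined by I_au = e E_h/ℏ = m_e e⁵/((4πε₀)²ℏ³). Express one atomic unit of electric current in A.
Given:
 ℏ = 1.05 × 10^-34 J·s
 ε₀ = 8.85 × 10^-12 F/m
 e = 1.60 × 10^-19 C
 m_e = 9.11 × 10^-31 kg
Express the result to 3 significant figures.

I_au = e E_h/ℏ = m_e e⁵/((4πε₀)²ℏ³)
E_h = 4.38 × 10^-18 J
e·E_h/ℏ = 6.67 × 10^-3 A

6.67 × 10^-3 A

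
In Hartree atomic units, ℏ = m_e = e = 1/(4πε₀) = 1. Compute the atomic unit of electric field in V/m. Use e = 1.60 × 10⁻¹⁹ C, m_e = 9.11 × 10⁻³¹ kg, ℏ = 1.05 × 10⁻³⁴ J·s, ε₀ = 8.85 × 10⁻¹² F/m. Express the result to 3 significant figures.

5.20 × 10¹¹ V/m

Dimensional analysis gives E_au = E_h/(e a₀) = m_e²e⁵/((4πε₀)³ℏ⁴).
E_h = 4.38 × 10⁻¹⁸ J
a₀ = 5.26 × 10⁻¹¹ m
E_h/(e·a₀) = 5.20 × 10¹¹ V/m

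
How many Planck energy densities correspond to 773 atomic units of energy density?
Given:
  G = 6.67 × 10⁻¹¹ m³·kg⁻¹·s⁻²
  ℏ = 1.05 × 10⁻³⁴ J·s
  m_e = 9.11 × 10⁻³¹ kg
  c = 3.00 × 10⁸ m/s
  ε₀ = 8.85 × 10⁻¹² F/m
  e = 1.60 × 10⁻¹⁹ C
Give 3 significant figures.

4.97 × 10⁻⁹⁸

atomic unit of energy density: u_au = E_h/a₀³ = m_e⁴e¹⁰/((4πε₀)⁵ℏ⁸) = 3.01 × 10¹³ J/m³
Planck energy density: u_P = c⁷/(ℏG²) = 4.68 × 10¹¹³ J/m³
773 × 3.01 × 10¹³ / 4.68 × 10¹¹³ = 4.97 × 10⁻⁹⁸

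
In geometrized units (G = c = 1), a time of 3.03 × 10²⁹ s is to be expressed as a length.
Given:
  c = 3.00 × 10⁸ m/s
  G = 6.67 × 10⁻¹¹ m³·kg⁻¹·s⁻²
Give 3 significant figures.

Time → length via c.
3.03 × 10²⁹ s × (c) = 9.09 × 10³⁷ m

9.09 × 10³⁷ m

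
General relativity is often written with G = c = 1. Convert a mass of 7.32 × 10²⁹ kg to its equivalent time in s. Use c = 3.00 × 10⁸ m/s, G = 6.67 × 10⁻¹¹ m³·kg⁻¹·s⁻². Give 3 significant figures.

1.81 × 10⁻⁶ s

Mass → time via G/c³.
7.32 × 10²⁹ kg × (G/c³) = 1.81 × 10⁻⁶ s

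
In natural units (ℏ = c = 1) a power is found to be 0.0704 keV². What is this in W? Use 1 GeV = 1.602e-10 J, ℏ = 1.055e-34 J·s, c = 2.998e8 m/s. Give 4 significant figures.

17.13 W

Power is [E]/[T] = [E]²/ℏ.
1 GeV² → 1/ℏ × (1 GeV in J)² = 2.433e14 W.
Convert the energy scale: 0.0704 keV² = 7.04e-14 GeV².
Result: 7.04e-14 × 2.433e14 = 17.13 W.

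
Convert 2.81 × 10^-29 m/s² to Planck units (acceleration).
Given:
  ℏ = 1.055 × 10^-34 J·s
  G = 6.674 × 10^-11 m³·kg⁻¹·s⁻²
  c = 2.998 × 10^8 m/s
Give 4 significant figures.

5.054 × 10^-81

Planck acceleration: a_P = √(c⁷/(ℏG)) = 5.560 × 10^51 m/s².
2.81 × 10^-29 / 5.560 × 10^51 = 5.054 × 10^-81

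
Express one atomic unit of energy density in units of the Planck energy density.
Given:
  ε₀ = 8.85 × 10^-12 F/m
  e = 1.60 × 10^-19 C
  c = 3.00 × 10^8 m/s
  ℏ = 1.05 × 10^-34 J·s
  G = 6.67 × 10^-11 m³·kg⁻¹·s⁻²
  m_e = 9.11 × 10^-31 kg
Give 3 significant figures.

atomic unit of energy density: u_au = E_h/a₀³ = m_e⁴e¹⁰/((4πε₀)⁵ℏ⁸) = 3.01 × 10^13 J/m³
Planck energy density: u_P = c⁷/(ℏG²) = 4.68 × 10^113 J/m³
ratio = 3.01 × 10^13 / 4.68 × 10^113 = 6.44 × 10^-101

6.44 × 10^-101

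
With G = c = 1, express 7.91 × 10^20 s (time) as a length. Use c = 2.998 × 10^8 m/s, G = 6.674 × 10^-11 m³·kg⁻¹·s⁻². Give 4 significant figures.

2.371 × 10^29 m

Time → length via c.
7.91 × 10^20 s × (c) = 2.371 × 10^29 m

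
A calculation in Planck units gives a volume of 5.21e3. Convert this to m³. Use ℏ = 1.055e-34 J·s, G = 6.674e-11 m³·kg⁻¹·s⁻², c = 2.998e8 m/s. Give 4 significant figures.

2.201e-101 m³

One Planck volume: V_P = (ℏG/c³)^(3/2) = 4.224e-105 m³.
5.21e3 × 4.224e-105 m³ = 2.201e-101 m³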